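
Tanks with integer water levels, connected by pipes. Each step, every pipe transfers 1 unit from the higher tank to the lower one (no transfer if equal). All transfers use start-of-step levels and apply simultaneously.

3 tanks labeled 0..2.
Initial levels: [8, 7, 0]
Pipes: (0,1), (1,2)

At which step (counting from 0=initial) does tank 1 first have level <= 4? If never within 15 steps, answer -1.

Step 1: flows [0->1,1->2] -> levels [7 7 1]
Step 2: flows [0=1,1->2] -> levels [7 6 2]
Step 3: flows [0->1,1->2] -> levels [6 6 3]
Step 4: flows [0=1,1->2] -> levels [6 5 4]
Step 5: flows [0->1,1->2] -> levels [5 5 5]
Step 6: flows [0=1,1=2] -> levels [5 5 5]
  -> stable; tank 1 stays at 5 > 4
Tank 1 never reaches <=4 within 15 steps

Answer: -1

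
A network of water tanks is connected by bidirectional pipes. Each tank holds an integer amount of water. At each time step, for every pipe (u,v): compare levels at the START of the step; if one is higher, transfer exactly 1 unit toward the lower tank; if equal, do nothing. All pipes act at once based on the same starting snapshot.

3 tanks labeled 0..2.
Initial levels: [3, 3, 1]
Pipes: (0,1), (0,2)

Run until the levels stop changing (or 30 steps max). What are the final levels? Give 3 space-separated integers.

Answer: 3 2 2

Derivation:
Step 1: flows [0=1,0->2] -> levels [2 3 2]
Step 2: flows [1->0,0=2] -> levels [3 2 2]
Step 3: flows [0->1,0->2] -> levels [1 3 3]
Step 4: flows [1->0,2->0] -> levels [3 2 2]
  -> period-2 cycle: step 4 state = step 2 state; never stabilizes
  -> state at step 30: (30-2) mod 2 = 0, same as step 2 -> [3 2 2]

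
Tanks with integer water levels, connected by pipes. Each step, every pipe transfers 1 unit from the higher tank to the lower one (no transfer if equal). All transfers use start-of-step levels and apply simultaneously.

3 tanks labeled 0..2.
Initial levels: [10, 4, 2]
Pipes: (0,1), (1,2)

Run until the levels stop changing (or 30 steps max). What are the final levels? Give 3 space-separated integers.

Step 1: flows [0->1,1->2] -> levels [9 4 3]
Step 2: flows [0->1,1->2] -> levels [8 4 4]
Step 3: flows [0->1,1=2] -> levels [7 5 4]
Step 4: flows [0->1,1->2] -> levels [6 5 5]
Step 5: flows [0->1,1=2] -> levels [5 6 5]
Step 6: flows [1->0,1->2] -> levels [6 4 6]
Step 7: flows [0->1,2->1] -> levels [5 6 5]
  -> period-2 cycle: step 7 state = step 5 state; never stabilizes
  -> state at step 30: (30-5) mod 2 = 1, same as step 6 -> [6 4 6]

Answer: 6 4 6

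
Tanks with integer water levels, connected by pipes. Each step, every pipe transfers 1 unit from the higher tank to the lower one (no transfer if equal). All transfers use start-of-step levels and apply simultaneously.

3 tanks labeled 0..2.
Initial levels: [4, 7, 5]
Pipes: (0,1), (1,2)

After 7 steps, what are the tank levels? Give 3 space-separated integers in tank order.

Step 1: flows [1->0,1->2] -> levels [5 5 6]
Step 2: flows [0=1,2->1] -> levels [5 6 5]
Step 3: flows [1->0,1->2] -> levels [6 4 6]
Step 4: flows [0->1,2->1] -> levels [5 6 5]
  -> period-2 cycle: step 4 state = step 2 state
  -> state at step 7: (7-2) mod 2 = 1, same as step 3 -> [6 4 6]

Answer: 6 4 6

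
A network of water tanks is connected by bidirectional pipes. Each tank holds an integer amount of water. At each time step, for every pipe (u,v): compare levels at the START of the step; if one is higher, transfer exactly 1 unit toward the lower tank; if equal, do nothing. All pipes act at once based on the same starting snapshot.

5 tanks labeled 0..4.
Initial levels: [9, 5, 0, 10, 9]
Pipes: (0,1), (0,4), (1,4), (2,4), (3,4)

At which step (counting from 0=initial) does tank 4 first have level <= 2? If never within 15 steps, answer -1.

Answer: -1

Derivation:
Step 1: flows [0->1,0=4,4->1,4->2,3->4] -> levels [8 7 1 9 8]
Step 2: flows [0->1,0=4,4->1,4->2,3->4] -> levels [7 9 2 8 7]
Step 3: flows [1->0,0=4,1->4,4->2,3->4] -> levels [8 7 3 7 8]
Step 4: flows [0->1,0=4,4->1,4->2,4->3] -> levels [7 9 4 8 5]
Step 5: flows [1->0,0->4,1->4,4->2,3->4] -> levels [7 7 5 7 7]
Step 6: flows [0=1,0=4,1=4,4->2,3=4] -> levels [7 7 6 7 6]
Step 7: flows [0=1,0->4,1->4,2=4,3->4] -> levels [6 6 6 6 9]
Step 8: flows [0=1,4->0,4->1,4->2,4->3] -> levels [7 7 7 7 5]
Step 9: flows [0=1,0->4,1->4,2->4,3->4] -> levels [6 6 6 6 9]
  -> period-2 cycle (repeats step 7); tank 4 never drops to <=2
Tank 4 never reaches <=2 within 15 steps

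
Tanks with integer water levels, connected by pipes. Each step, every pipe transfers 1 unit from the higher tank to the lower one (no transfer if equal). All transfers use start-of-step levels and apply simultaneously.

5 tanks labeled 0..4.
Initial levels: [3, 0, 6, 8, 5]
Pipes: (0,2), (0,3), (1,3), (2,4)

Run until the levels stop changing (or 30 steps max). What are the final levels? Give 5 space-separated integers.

Step 1: flows [2->0,3->0,3->1,2->4] -> levels [5 1 4 6 6]
Step 2: flows [0->2,3->0,3->1,4->2] -> levels [5 2 6 4 5]
Step 3: flows [2->0,0->3,3->1,2->4] -> levels [5 3 4 4 6]
Step 4: flows [0->2,0->3,3->1,4->2] -> levels [3 4 6 4 5]
Step 5: flows [2->0,3->0,1=3,2->4] -> levels [5 4 4 3 6]
Step 6: flows [0->2,0->3,1->3,4->2] -> levels [3 3 6 5 5]
Step 7: flows [2->0,3->0,3->1,2->4] -> levels [5 4 4 3 6]
  -> period-2 cycle: step 7 state = step 5 state; never stabilizes
  -> state at step 30: (30-5) mod 2 = 1, same as step 6 -> [3 3 6 5 5]

Answer: 3 3 6 5 5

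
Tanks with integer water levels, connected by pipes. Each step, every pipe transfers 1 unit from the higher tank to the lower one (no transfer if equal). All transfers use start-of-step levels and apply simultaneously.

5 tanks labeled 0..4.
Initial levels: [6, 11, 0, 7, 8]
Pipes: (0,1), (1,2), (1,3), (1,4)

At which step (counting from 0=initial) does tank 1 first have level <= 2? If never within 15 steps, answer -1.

Step 1: flows [1->0,1->2,1->3,1->4] -> levels [7 7 1 8 9]
Step 2: flows [0=1,1->2,3->1,4->1] -> levels [7 8 2 7 8]
Step 3: flows [1->0,1->2,1->3,1=4] -> levels [8 5 3 8 8]
Step 4: flows [0->1,1->2,3->1,4->1] -> levels [7 7 4 7 7]
Step 5: flows [0=1,1->2,1=3,1=4] -> levels [7 6 5 7 7]
Step 6: flows [0->1,1->2,3->1,4->1] -> levels [6 8 6 6 6]
Step 7: flows [1->0,1->2,1->3,1->4] -> levels [7 4 7 7 7]
Step 8: flows [0->1,2->1,3->1,4->1] -> levels [6 8 6 6 6]
  -> period-2 cycle (repeats step 6); tank 1 never drops to <=2
Tank 1 never reaches <=2 within 15 steps

Answer: -1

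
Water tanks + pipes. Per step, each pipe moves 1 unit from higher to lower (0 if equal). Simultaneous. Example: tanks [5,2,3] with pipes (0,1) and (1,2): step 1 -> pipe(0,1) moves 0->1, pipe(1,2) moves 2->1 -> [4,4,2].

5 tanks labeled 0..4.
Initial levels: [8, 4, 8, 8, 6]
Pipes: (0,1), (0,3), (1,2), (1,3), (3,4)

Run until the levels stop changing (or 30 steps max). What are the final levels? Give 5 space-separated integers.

Step 1: flows [0->1,0=3,2->1,3->1,3->4] -> levels [7 7 7 6 7]
Step 2: flows [0=1,0->3,1=2,1->3,4->3] -> levels [6 6 7 9 6]
Step 3: flows [0=1,3->0,2->1,3->1,3->4] -> levels [7 8 6 6 7]
Step 4: flows [1->0,0->3,1->2,1->3,4->3] -> levels [7 5 7 9 6]
Step 5: flows [0->1,3->0,2->1,3->1,3->4] -> levels [7 8 6 6 7]
  -> period-2 cycle: step 5 state = step 3 state; never stabilizes
  -> state at step 30: (30-3) mod 2 = 1, same as step 4 -> [7 5 7 9 6]

Answer: 7 5 7 9 6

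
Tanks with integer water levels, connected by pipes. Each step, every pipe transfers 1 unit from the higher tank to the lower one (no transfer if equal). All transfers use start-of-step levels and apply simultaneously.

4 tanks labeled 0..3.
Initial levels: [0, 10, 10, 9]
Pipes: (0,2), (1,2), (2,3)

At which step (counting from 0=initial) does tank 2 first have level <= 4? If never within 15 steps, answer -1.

Answer: -1

Derivation:
Step 1: flows [2->0,1=2,2->3] -> levels [1 10 8 10]
Step 2: flows [2->0,1->2,3->2] -> levels [2 9 9 9]
Step 3: flows [2->0,1=2,2=3] -> levels [3 9 8 9]
Step 4: flows [2->0,1->2,3->2] -> levels [4 8 9 8]
Step 5: flows [2->0,2->1,2->3] -> levels [5 9 6 9]
Step 6: flows [2->0,1->2,3->2] -> levels [6 8 7 8]
Step 7: flows [2->0,1->2,3->2] -> levels [7 7 8 7]
Step 8: flows [2->0,2->1,2->3] -> levels [8 8 5 8]
Step 9: flows [0->2,1->2,3->2] -> levels [7 7 8 7]
  -> period-2 cycle (repeats step 7); tank 2 never drops to <=4
Tank 2 never reaches <=4 within 15 steps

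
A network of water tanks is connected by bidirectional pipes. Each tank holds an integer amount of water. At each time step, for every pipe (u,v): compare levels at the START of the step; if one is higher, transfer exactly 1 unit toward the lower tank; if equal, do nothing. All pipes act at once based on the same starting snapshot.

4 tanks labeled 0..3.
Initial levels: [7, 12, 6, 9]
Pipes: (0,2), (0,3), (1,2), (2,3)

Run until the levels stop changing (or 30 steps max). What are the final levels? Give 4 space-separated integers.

Answer: 9 9 7 9

Derivation:
Step 1: flows [0->2,3->0,1->2,3->2] -> levels [7 11 9 7]
Step 2: flows [2->0,0=3,1->2,2->3] -> levels [8 10 8 8]
Step 3: flows [0=2,0=3,1->2,2=3] -> levels [8 9 9 8]
Step 4: flows [2->0,0=3,1=2,2->3] -> levels [9 9 7 9]
Step 5: flows [0->2,0=3,1->2,3->2] -> levels [8 8 10 8]
Step 6: flows [2->0,0=3,2->1,2->3] -> levels [9 9 7 9]
  -> period-2 cycle: step 6 state = step 4 state; never stabilizes
  -> state at step 30: (30-4) mod 2 = 0, same as step 4 -> [9 9 7 9]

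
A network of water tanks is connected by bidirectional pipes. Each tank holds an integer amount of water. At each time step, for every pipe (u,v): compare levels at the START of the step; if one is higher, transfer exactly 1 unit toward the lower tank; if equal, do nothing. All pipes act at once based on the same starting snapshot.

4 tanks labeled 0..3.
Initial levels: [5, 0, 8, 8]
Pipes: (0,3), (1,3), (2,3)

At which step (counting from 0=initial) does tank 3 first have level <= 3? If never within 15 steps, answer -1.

Answer: 6

Derivation:
Step 1: flows [3->0,3->1,2=3] -> levels [6 1 8 6]
Step 2: flows [0=3,3->1,2->3] -> levels [6 2 7 6]
Step 3: flows [0=3,3->1,2->3] -> levels [6 3 6 6]
Step 4: flows [0=3,3->1,2=3] -> levels [6 4 6 5]
Step 5: flows [0->3,3->1,2->3] -> levels [5 5 5 6]
Step 6: flows [3->0,3->1,3->2] -> levels [6 6 6 3]
Tank 3 first reaches <=3 at step 6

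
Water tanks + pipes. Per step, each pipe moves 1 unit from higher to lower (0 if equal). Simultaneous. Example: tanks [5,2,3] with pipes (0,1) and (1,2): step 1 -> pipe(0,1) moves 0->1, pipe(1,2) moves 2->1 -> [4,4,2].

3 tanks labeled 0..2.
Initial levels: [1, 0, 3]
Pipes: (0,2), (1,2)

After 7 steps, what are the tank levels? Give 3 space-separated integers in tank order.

Answer: 2 2 0

Derivation:
Step 1: flows [2->0,2->1] -> levels [2 1 1]
Step 2: flows [0->2,1=2] -> levels [1 1 2]
Step 3: flows [2->0,2->1] -> levels [2 2 0]
Step 4: flows [0->2,1->2] -> levels [1 1 2]
  -> period-2 cycle: step 4 state = step 2 state
  -> state at step 7: (7-2) mod 2 = 1, same as step 3 -> [2 2 0]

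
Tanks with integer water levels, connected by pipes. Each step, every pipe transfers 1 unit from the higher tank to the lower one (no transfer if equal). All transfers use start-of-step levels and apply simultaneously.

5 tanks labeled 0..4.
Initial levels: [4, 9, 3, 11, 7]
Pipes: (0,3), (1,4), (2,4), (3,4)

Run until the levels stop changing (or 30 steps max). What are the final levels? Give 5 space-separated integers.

Answer: 7 7 6 6 8

Derivation:
Step 1: flows [3->0,1->4,4->2,3->4] -> levels [5 8 4 9 8]
Step 2: flows [3->0,1=4,4->2,3->4] -> levels [6 8 5 7 8]
Step 3: flows [3->0,1=4,4->2,4->3] -> levels [7 8 6 7 6]
Step 4: flows [0=3,1->4,2=4,3->4] -> levels [7 7 6 6 8]
Step 5: flows [0->3,4->1,4->2,4->3] -> levels [6 8 7 8 5]
Step 6: flows [3->0,1->4,2->4,3->4] -> levels [7 7 6 6 8]
  -> period-2 cycle: step 6 state = step 4 state; never stabilizes
  -> state at step 30: (30-4) mod 2 = 0, same as step 4 -> [7 7 6 6 8]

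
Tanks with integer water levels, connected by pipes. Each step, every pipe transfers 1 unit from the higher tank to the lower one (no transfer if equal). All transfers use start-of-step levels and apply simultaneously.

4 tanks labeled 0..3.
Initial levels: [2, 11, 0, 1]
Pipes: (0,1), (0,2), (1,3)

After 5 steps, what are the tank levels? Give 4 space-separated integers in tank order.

Answer: 3 4 3 4

Derivation:
Step 1: flows [1->0,0->2,1->3] -> levels [2 9 1 2]
Step 2: flows [1->0,0->2,1->3] -> levels [2 7 2 3]
Step 3: flows [1->0,0=2,1->3] -> levels [3 5 2 4]
Step 4: flows [1->0,0->2,1->3] -> levels [3 3 3 5]
Step 5: flows [0=1,0=2,3->1] -> levels [3 4 3 4]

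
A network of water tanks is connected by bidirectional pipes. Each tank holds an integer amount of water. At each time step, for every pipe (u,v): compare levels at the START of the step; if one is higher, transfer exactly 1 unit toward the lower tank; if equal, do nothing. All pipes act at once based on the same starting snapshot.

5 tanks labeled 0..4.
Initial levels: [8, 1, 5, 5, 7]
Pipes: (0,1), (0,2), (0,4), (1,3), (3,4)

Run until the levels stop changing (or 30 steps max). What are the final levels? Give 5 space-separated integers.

Answer: 6 4 5 7 4

Derivation:
Step 1: flows [0->1,0->2,0->4,3->1,4->3] -> levels [5 3 6 5 7]
Step 2: flows [0->1,2->0,4->0,3->1,4->3] -> levels [6 5 5 5 5]
Step 3: flows [0->1,0->2,0->4,1=3,3=4] -> levels [3 6 6 5 6]
Step 4: flows [1->0,2->0,4->0,1->3,4->3] -> levels [6 4 5 7 4]
Step 5: flows [0->1,0->2,0->4,3->1,3->4] -> levels [3 6 6 5 6]
  -> period-2 cycle: step 5 state = step 3 state; never stabilizes
  -> state at step 30: (30-3) mod 2 = 1, same as step 4 -> [6 4 5 7 4]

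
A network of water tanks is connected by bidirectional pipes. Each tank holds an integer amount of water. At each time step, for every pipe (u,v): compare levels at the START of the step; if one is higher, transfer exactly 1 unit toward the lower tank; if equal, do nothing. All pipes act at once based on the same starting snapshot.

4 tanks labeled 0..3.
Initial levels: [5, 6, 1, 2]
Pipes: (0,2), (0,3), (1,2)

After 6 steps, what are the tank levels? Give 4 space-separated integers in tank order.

Answer: 2 3 5 4

Derivation:
Step 1: flows [0->2,0->3,1->2] -> levels [3 5 3 3]
Step 2: flows [0=2,0=3,1->2] -> levels [3 4 4 3]
Step 3: flows [2->0,0=3,1=2] -> levels [4 4 3 3]
Step 4: flows [0->2,0->3,1->2] -> levels [2 3 5 4]
Step 5: flows [2->0,3->0,2->1] -> levels [4 4 3 3]
  -> period-2 cycle: step 5 state = step 3 state
  -> state at step 6: (6-3) mod 2 = 1, same as step 4 -> [2 3 5 4]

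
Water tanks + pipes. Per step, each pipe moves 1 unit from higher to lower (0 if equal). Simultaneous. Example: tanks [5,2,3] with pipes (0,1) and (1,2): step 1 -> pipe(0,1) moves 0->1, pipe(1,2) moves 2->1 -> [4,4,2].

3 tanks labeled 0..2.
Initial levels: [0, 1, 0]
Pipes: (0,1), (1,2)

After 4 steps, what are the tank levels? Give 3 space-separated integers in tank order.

Answer: 0 1 0

Derivation:
Step 1: flows [1->0,1->2] -> levels [1 -1 1]
Step 2: flows [0->1,2->1] -> levels [0 1 0]
  -> period-2 cycle: step 2 state = step 0 state
  -> state at step 4: (4-0) mod 2 = 0, same as step 0 -> [0 1 0]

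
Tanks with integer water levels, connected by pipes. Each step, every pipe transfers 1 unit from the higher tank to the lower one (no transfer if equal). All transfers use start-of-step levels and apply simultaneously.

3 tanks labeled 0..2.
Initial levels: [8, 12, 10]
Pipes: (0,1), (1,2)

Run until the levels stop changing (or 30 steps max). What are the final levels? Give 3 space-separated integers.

Answer: 10 10 10

Derivation:
Step 1: flows [1->0,1->2] -> levels [9 10 11]
Step 2: flows [1->0,2->1] -> levels [10 10 10]
Step 3: flows [0=1,1=2] -> levels [10 10 10]
  -> stable (no change)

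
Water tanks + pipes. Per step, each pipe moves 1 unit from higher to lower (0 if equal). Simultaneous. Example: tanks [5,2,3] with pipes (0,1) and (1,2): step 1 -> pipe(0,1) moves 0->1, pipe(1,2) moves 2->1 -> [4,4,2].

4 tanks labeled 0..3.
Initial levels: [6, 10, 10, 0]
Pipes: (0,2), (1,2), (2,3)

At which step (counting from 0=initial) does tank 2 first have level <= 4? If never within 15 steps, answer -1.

Answer: -1

Derivation:
Step 1: flows [2->0,1=2,2->3] -> levels [7 10 8 1]
Step 2: flows [2->0,1->2,2->3] -> levels [8 9 7 2]
Step 3: flows [0->2,1->2,2->3] -> levels [7 8 8 3]
Step 4: flows [2->0,1=2,2->3] -> levels [8 8 6 4]
Step 5: flows [0->2,1->2,2->3] -> levels [7 7 7 5]
Step 6: flows [0=2,1=2,2->3] -> levels [7 7 6 6]
Step 7: flows [0->2,1->2,2=3] -> levels [6 6 8 6]
Step 8: flows [2->0,2->1,2->3] -> levels [7 7 5 7]
Step 9: flows [0->2,1->2,3->2] -> levels [6 6 8 6]
  -> period-2 cycle (repeats step 7); tank 2 never drops to <=4
Tank 2 never reaches <=4 within 15 steps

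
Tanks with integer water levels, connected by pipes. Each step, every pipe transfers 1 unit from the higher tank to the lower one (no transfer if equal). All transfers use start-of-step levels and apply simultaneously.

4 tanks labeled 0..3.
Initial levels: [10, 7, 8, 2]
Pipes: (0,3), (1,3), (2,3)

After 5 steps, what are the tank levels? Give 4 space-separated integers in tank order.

Step 1: flows [0->3,1->3,2->3] -> levels [9 6 7 5]
Step 2: flows [0->3,1->3,2->3] -> levels [8 5 6 8]
Step 3: flows [0=3,3->1,3->2] -> levels [8 6 7 6]
Step 4: flows [0->3,1=3,2->3] -> levels [7 6 6 8]
Step 5: flows [3->0,3->1,3->2] -> levels [8 7 7 5]

Answer: 8 7 7 5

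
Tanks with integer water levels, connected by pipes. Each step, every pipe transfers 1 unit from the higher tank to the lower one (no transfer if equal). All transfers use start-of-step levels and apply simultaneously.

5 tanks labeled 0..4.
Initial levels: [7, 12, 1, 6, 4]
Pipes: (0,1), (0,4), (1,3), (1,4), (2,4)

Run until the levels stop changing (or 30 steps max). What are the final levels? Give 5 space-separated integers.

Answer: 7 5 6 7 5

Derivation:
Step 1: flows [1->0,0->4,1->3,1->4,4->2] -> levels [7 9 2 7 5]
Step 2: flows [1->0,0->4,1->3,1->4,4->2] -> levels [7 6 3 8 6]
Step 3: flows [0->1,0->4,3->1,1=4,4->2] -> levels [5 8 4 7 6]
Step 4: flows [1->0,4->0,1->3,1->4,4->2] -> levels [7 5 5 8 5]
Step 5: flows [0->1,0->4,3->1,1=4,2=4] -> levels [5 7 5 7 6]
Step 6: flows [1->0,4->0,1=3,1->4,4->2] -> levels [7 5 6 7 5]
Step 7: flows [0->1,0->4,3->1,1=4,2->4] -> levels [5 7 5 6 7]
Step 8: flows [1->0,4->0,1->3,1=4,4->2] -> levels [7 5 6 7 5]
  -> period-2 cycle: step 8 state = step 6 state; never stabilizes
  -> state at step 30: (30-6) mod 2 = 0, same as step 6 -> [7 5 6 7 5]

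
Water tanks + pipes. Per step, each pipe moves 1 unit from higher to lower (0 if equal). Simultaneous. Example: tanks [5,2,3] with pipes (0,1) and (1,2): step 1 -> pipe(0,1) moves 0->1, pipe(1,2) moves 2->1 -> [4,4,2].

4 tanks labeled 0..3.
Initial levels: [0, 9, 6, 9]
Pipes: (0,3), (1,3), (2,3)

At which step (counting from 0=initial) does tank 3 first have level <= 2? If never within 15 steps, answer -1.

Answer: -1

Derivation:
Step 1: flows [3->0,1=3,3->2] -> levels [1 9 7 7]
Step 2: flows [3->0,1->3,2=3] -> levels [2 8 7 7]
Step 3: flows [3->0,1->3,2=3] -> levels [3 7 7 7]
Step 4: flows [3->0,1=3,2=3] -> levels [4 7 7 6]
Step 5: flows [3->0,1->3,2->3] -> levels [5 6 6 7]
Step 6: flows [3->0,3->1,3->2] -> levels [6 7 7 4]
Step 7: flows [0->3,1->3,2->3] -> levels [5 6 6 7]
  -> period-2 cycle (repeats step 5); tank 3 never drops to <=2
Tank 3 never reaches <=2 within 15 steps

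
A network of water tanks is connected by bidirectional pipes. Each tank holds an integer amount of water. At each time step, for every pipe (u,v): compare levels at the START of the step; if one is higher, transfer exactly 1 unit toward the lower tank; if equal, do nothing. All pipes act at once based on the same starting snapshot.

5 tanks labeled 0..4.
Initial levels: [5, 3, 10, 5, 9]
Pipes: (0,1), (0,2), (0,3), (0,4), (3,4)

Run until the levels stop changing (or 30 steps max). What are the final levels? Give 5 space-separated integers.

Answer: 8 6 6 6 6

Derivation:
Step 1: flows [0->1,2->0,0=3,4->0,4->3] -> levels [6 4 9 6 7]
Step 2: flows [0->1,2->0,0=3,4->0,4->3] -> levels [7 5 8 7 5]
Step 3: flows [0->1,2->0,0=3,0->4,3->4] -> levels [6 6 7 6 7]
Step 4: flows [0=1,2->0,0=3,4->0,4->3] -> levels [8 6 6 7 5]
Step 5: flows [0->1,0->2,0->3,0->4,3->4] -> levels [4 7 7 7 7]
Step 6: flows [1->0,2->0,3->0,4->0,3=4] -> levels [8 6 6 6 6]
Step 7: flows [0->1,0->2,0->3,0->4,3=4] -> levels [4 7 7 7 7]
  -> period-2 cycle: step 7 state = step 5 state; never stabilizes
  -> state at step 30: (30-5) mod 2 = 1, same as step 6 -> [8 6 6 6 6]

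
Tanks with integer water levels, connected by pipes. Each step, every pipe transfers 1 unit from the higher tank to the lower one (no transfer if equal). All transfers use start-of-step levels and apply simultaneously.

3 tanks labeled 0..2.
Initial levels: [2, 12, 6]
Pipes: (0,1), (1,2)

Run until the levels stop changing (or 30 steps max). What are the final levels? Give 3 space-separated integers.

Step 1: flows [1->0,1->2] -> levels [3 10 7]
Step 2: flows [1->0,1->2] -> levels [4 8 8]
Step 3: flows [1->0,1=2] -> levels [5 7 8]
Step 4: flows [1->0,2->1] -> levels [6 7 7]
Step 5: flows [1->0,1=2] -> levels [7 6 7]
Step 6: flows [0->1,2->1] -> levels [6 8 6]
Step 7: flows [1->0,1->2] -> levels [7 6 7]
  -> period-2 cycle: step 7 state = step 5 state; never stabilizes
  -> state at step 30: (30-5) mod 2 = 1, same as step 6 -> [6 8 6]

Answer: 6 8 6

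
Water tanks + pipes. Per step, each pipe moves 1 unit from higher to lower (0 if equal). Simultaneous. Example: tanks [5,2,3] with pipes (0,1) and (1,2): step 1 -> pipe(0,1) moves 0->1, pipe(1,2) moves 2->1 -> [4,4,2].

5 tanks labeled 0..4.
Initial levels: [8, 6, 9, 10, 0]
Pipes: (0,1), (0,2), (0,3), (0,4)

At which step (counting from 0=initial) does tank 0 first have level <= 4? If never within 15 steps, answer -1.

Answer: -1

Derivation:
Step 1: flows [0->1,2->0,3->0,0->4] -> levels [8 7 8 9 1]
Step 2: flows [0->1,0=2,3->0,0->4] -> levels [7 8 8 8 2]
Step 3: flows [1->0,2->0,3->0,0->4] -> levels [9 7 7 7 3]
Step 4: flows [0->1,0->2,0->3,0->4] -> levels [5 8 8 8 4]
Step 5: flows [1->0,2->0,3->0,0->4] -> levels [7 7 7 7 5]
Step 6: flows [0=1,0=2,0=3,0->4] -> levels [6 7 7 7 6]
Step 7: flows [1->0,2->0,3->0,0=4] -> levels [9 6 6 6 6]
Step 8: flows [0->1,0->2,0->3,0->4] -> levels [5 7 7 7 7]
Step 9: flows [1->0,2->0,3->0,4->0] -> levels [9 6 6 6 6]
  -> period-2 cycle (repeats step 7); tank 0 never drops to <=4
Tank 0 never reaches <=4 within 15 steps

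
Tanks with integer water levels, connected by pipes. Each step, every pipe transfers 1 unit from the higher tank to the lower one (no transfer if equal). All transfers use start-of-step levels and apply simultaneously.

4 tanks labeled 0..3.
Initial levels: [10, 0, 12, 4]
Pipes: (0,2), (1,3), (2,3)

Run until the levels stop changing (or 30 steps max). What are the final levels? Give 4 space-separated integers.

Step 1: flows [2->0,3->1,2->3] -> levels [11 1 10 4]
Step 2: flows [0->2,3->1,2->3] -> levels [10 2 10 4]
Step 3: flows [0=2,3->1,2->3] -> levels [10 3 9 4]
Step 4: flows [0->2,3->1,2->3] -> levels [9 4 9 4]
Step 5: flows [0=2,1=3,2->3] -> levels [9 4 8 5]
Step 6: flows [0->2,3->1,2->3] -> levels [8 5 8 5]
Step 7: flows [0=2,1=3,2->3] -> levels [8 5 7 6]
Step 8: flows [0->2,3->1,2->3] -> levels [7 6 7 6]
Step 9: flows [0=2,1=3,2->3] -> levels [7 6 6 7]
Step 10: flows [0->2,3->1,3->2] -> levels [6 7 8 5]
Step 11: flows [2->0,1->3,2->3] -> levels [7 6 6 7]
  -> period-2 cycle: step 11 state = step 9 state; never stabilizes
  -> state at step 30: (30-9) mod 2 = 1, same as step 10 -> [6 7 8 5]

Answer: 6 7 8 5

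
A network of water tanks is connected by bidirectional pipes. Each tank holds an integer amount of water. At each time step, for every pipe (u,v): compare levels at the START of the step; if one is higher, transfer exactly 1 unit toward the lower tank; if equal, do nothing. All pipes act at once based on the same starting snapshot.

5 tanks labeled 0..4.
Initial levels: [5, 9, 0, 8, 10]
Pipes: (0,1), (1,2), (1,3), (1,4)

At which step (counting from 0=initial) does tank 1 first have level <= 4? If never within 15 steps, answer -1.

Step 1: flows [1->0,1->2,1->3,4->1] -> levels [6 7 1 9 9]
Step 2: flows [1->0,1->2,3->1,4->1] -> levels [7 7 2 8 8]
Step 3: flows [0=1,1->2,3->1,4->1] -> levels [7 8 3 7 7]
Step 4: flows [1->0,1->2,1->3,1->4] -> levels [8 4 4 8 8]
Tank 1 first reaches <=4 at step 4

Answer: 4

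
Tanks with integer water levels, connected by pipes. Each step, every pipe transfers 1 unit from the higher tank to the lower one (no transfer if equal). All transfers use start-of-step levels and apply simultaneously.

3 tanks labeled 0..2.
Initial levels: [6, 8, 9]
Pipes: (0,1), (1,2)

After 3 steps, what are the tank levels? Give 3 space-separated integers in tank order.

Answer: 7 9 7

Derivation:
Step 1: flows [1->0,2->1] -> levels [7 8 8]
Step 2: flows [1->0,1=2] -> levels [8 7 8]
Step 3: flows [0->1,2->1] -> levels [7 9 7]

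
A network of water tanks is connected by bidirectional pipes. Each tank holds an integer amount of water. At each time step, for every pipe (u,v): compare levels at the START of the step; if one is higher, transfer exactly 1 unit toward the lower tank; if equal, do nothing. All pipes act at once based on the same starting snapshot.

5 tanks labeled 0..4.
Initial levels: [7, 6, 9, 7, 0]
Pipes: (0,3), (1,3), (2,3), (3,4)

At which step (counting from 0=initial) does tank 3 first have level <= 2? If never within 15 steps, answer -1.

Step 1: flows [0=3,3->1,2->3,3->4] -> levels [7 7 8 6 1]
Step 2: flows [0->3,1->3,2->3,3->4] -> levels [6 6 7 8 2]
Step 3: flows [3->0,3->1,3->2,3->4] -> levels [7 7 8 4 3]
Step 4: flows [0->3,1->3,2->3,3->4] -> levels [6 6 7 6 4]
Step 5: flows [0=3,1=3,2->3,3->4] -> levels [6 6 6 6 5]
Step 6: flows [0=3,1=3,2=3,3->4] -> levels [6 6 6 5 6]
Step 7: flows [0->3,1->3,2->3,4->3] -> levels [5 5 5 9 5]
Step 8: flows [3->0,3->1,3->2,3->4] -> levels [6 6 6 5 6]
  -> period-2 cycle (repeats step 6); tank 3 never drops to <=2
Tank 3 never reaches <=2 within 15 steps

Answer: -1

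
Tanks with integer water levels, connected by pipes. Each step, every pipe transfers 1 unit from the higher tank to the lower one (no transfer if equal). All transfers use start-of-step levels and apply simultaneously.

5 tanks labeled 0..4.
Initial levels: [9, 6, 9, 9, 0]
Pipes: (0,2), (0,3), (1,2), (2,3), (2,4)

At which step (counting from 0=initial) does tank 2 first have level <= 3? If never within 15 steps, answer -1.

Step 1: flows [0=2,0=3,2->1,2=3,2->4] -> levels [9 7 7 9 1]
Step 2: flows [0->2,0=3,1=2,3->2,2->4] -> levels [8 7 8 8 2]
Step 3: flows [0=2,0=3,2->1,2=3,2->4] -> levels [8 8 6 8 3]
Step 4: flows [0->2,0=3,1->2,3->2,2->4] -> levels [7 7 8 7 4]
Step 5: flows [2->0,0=3,2->1,2->3,2->4] -> levels [8 8 4 8 5]
Step 6: flows [0->2,0=3,1->2,3->2,4->2] -> levels [7 7 8 7 4]
  -> period-2 cycle (repeats step 4); tank 2 never drops to <=3
Tank 2 never reaches <=3 within 15 steps

Answer: -1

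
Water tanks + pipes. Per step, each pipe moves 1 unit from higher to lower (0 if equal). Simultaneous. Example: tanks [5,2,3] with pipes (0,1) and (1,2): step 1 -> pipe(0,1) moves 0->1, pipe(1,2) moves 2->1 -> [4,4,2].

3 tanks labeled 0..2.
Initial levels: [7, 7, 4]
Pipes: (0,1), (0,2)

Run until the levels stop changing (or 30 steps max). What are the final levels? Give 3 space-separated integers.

Answer: 6 6 6

Derivation:
Step 1: flows [0=1,0->2] -> levels [6 7 5]
Step 2: flows [1->0,0->2] -> levels [6 6 6]
Step 3: flows [0=1,0=2] -> levels [6 6 6]
  -> stable (no change)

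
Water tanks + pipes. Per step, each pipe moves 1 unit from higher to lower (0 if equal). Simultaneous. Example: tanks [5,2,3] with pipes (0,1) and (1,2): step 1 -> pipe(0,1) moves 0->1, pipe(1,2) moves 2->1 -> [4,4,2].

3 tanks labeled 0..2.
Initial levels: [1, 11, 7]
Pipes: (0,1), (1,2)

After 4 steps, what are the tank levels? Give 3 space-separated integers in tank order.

Answer: 5 7 7

Derivation:
Step 1: flows [1->0,1->2] -> levels [2 9 8]
Step 2: flows [1->0,1->2] -> levels [3 7 9]
Step 3: flows [1->0,2->1] -> levels [4 7 8]
Step 4: flows [1->0,2->1] -> levels [5 7 7]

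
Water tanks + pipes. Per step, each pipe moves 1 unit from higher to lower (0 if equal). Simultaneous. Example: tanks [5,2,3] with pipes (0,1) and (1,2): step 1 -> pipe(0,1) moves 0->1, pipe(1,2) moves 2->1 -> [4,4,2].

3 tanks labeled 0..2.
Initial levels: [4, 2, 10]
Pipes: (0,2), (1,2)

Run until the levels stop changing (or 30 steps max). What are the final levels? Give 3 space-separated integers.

Answer: 5 5 6

Derivation:
Step 1: flows [2->0,2->1] -> levels [5 3 8]
Step 2: flows [2->0,2->1] -> levels [6 4 6]
Step 3: flows [0=2,2->1] -> levels [6 5 5]
Step 4: flows [0->2,1=2] -> levels [5 5 6]
Step 5: flows [2->0,2->1] -> levels [6 6 4]
Step 6: flows [0->2,1->2] -> levels [5 5 6]
  -> period-2 cycle: step 6 state = step 4 state; never stabilizes
  -> state at step 30: (30-4) mod 2 = 0, same as step 4 -> [5 5 6]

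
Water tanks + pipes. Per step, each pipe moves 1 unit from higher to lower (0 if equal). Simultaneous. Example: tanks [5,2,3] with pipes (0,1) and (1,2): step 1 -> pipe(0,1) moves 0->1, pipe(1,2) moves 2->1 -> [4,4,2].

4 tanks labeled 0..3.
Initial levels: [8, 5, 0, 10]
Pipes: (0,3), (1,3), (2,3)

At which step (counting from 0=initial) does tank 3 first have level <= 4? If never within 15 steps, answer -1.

Step 1: flows [3->0,3->1,3->2] -> levels [9 6 1 7]
Step 2: flows [0->3,3->1,3->2] -> levels [8 7 2 6]
Step 3: flows [0->3,1->3,3->2] -> levels [7 6 3 7]
Step 4: flows [0=3,3->1,3->2] -> levels [7 7 4 5]
Step 5: flows [0->3,1->3,3->2] -> levels [6 6 5 6]
Step 6: flows [0=3,1=3,3->2] -> levels [6 6 6 5]
Step 7: flows [0->3,1->3,2->3] -> levels [5 5 5 8]
Step 8: flows [3->0,3->1,3->2] -> levels [6 6 6 5]
  -> period-2 cycle (repeats step 6); tank 3 never drops to <=4
Tank 3 never reaches <=4 within 15 steps

Answer: -1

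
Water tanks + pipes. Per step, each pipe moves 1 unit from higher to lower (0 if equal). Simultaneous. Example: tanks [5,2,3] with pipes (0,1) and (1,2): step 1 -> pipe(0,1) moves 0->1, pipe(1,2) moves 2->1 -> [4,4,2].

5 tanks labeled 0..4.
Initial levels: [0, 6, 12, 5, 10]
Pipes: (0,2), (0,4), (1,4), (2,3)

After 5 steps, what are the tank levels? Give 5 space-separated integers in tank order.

Answer: 8 7 6 7 5

Derivation:
Step 1: flows [2->0,4->0,4->1,2->3] -> levels [2 7 10 6 8]
Step 2: flows [2->0,4->0,4->1,2->3] -> levels [4 8 8 7 6]
Step 3: flows [2->0,4->0,1->4,2->3] -> levels [6 7 6 8 6]
Step 4: flows [0=2,0=4,1->4,3->2] -> levels [6 6 7 7 7]
Step 5: flows [2->0,4->0,4->1,2=3] -> levels [8 7 6 7 5]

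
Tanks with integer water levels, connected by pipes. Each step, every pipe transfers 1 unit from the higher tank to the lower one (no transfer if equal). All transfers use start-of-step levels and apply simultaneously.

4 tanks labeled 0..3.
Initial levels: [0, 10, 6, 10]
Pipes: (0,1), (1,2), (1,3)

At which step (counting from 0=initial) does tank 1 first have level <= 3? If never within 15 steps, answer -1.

Answer: -1

Derivation:
Step 1: flows [1->0,1->2,1=3] -> levels [1 8 7 10]
Step 2: flows [1->0,1->2,3->1] -> levels [2 7 8 9]
Step 3: flows [1->0,2->1,3->1] -> levels [3 8 7 8]
Step 4: flows [1->0,1->2,1=3] -> levels [4 6 8 8]
Step 5: flows [1->0,2->1,3->1] -> levels [5 7 7 7]
Step 6: flows [1->0,1=2,1=3] -> levels [6 6 7 7]
Step 7: flows [0=1,2->1,3->1] -> levels [6 8 6 6]
Step 8: flows [1->0,1->2,1->3] -> levels [7 5 7 7]
Step 9: flows [0->1,2->1,3->1] -> levels [6 8 6 6]
  -> period-2 cycle (repeats step 7); tank 1 never drops to <=3
Tank 1 never reaches <=3 within 15 steps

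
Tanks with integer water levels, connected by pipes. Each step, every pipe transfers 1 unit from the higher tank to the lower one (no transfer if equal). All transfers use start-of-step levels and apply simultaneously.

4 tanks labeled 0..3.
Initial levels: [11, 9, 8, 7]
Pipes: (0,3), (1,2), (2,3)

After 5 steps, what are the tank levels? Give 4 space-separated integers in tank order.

Answer: 8 9 8 10

Derivation:
Step 1: flows [0->3,1->2,2->3] -> levels [10 8 8 9]
Step 2: flows [0->3,1=2,3->2] -> levels [9 8 9 9]
Step 3: flows [0=3,2->1,2=3] -> levels [9 9 8 9]
Step 4: flows [0=3,1->2,3->2] -> levels [9 8 10 8]
Step 5: flows [0->3,2->1,2->3] -> levels [8 9 8 10]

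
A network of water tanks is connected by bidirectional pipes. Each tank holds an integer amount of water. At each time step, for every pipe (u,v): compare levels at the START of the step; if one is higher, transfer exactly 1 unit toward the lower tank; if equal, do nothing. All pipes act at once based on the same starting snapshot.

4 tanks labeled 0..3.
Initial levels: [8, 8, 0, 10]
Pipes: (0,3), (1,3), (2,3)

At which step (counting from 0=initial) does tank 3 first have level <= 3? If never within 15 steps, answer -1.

Step 1: flows [3->0,3->1,3->2] -> levels [9 9 1 7]
Step 2: flows [0->3,1->3,3->2] -> levels [8 8 2 8]
Step 3: flows [0=3,1=3,3->2] -> levels [8 8 3 7]
Step 4: flows [0->3,1->3,3->2] -> levels [7 7 4 8]
Step 5: flows [3->0,3->1,3->2] -> levels [8 8 5 5]
Step 6: flows [0->3,1->3,2=3] -> levels [7 7 5 7]
Step 7: flows [0=3,1=3,3->2] -> levels [7 7 6 6]
Step 8: flows [0->3,1->3,2=3] -> levels [6 6 6 8]
Step 9: flows [3->0,3->1,3->2] -> levels [7 7 7 5]
Step 10: flows [0->3,1->3,2->3] -> levels [6 6 6 8]
  -> period-2 cycle (repeats step 8); tank 3 never drops to <=3
Tank 3 never reaches <=3 within 15 steps

Answer: -1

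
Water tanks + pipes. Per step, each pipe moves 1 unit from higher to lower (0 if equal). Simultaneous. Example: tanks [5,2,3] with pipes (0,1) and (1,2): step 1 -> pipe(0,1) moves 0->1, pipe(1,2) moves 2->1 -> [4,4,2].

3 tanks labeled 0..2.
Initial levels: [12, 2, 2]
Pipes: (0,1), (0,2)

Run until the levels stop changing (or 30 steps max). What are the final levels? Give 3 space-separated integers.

Answer: 4 6 6

Derivation:
Step 1: flows [0->1,0->2] -> levels [10 3 3]
Step 2: flows [0->1,0->2] -> levels [8 4 4]
Step 3: flows [0->1,0->2] -> levels [6 5 5]
Step 4: flows [0->1,0->2] -> levels [4 6 6]
Step 5: flows [1->0,2->0] -> levels [6 5 5]
  -> period-2 cycle: step 5 state = step 3 state; never stabilizes
  -> state at step 30: (30-3) mod 2 = 1, same as step 4 -> [4 6 6]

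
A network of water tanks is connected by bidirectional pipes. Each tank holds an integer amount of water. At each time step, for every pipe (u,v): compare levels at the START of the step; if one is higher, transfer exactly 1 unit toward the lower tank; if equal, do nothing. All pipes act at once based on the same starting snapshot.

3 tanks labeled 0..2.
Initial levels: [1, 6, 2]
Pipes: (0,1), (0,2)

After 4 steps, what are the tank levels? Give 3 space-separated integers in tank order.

Answer: 3 3 3

Derivation:
Step 1: flows [1->0,2->0] -> levels [3 5 1]
Step 2: flows [1->0,0->2] -> levels [3 4 2]
Step 3: flows [1->0,0->2] -> levels [3 3 3]
Step 4: flows [0=1,0=2] -> levels [3 3 3]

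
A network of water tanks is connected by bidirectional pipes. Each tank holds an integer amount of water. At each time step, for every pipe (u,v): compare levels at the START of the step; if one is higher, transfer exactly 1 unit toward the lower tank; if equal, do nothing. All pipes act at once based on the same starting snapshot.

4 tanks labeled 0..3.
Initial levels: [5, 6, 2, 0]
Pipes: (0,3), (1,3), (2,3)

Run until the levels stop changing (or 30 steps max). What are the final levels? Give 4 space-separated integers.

Answer: 3 3 2 5

Derivation:
Step 1: flows [0->3,1->3,2->3] -> levels [4 5 1 3]
Step 2: flows [0->3,1->3,3->2] -> levels [3 4 2 4]
Step 3: flows [3->0,1=3,3->2] -> levels [4 4 3 2]
Step 4: flows [0->3,1->3,2->3] -> levels [3 3 2 5]
Step 5: flows [3->0,3->1,3->2] -> levels [4 4 3 2]
  -> period-2 cycle: step 5 state = step 3 state; never stabilizes
  -> state at step 30: (30-3) mod 2 = 1, same as step 4 -> [3 3 2 5]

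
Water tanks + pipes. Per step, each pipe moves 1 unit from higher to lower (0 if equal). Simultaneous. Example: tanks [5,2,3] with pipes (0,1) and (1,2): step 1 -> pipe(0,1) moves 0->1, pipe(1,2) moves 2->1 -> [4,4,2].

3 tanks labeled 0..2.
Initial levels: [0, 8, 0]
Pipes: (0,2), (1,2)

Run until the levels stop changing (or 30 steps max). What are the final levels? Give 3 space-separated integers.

Step 1: flows [0=2,1->2] -> levels [0 7 1]
Step 2: flows [2->0,1->2] -> levels [1 6 1]
Step 3: flows [0=2,1->2] -> levels [1 5 2]
Step 4: flows [2->0,1->2] -> levels [2 4 2]
Step 5: flows [0=2,1->2] -> levels [2 3 3]
Step 6: flows [2->0,1=2] -> levels [3 3 2]
Step 7: flows [0->2,1->2] -> levels [2 2 4]
Step 8: flows [2->0,2->1] -> levels [3 3 2]
  -> period-2 cycle: step 8 state = step 6 state; never stabilizes
  -> state at step 30: (30-6) mod 2 = 0, same as step 6 -> [3 3 2]

Answer: 3 3 2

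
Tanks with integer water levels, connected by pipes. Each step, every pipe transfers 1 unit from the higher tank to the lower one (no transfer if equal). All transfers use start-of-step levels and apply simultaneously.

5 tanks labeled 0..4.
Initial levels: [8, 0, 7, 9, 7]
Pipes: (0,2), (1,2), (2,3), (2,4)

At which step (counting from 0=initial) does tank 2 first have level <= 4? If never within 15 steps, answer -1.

Step 1: flows [0->2,2->1,3->2,2=4] -> levels [7 1 8 8 7]
Step 2: flows [2->0,2->1,2=3,2->4] -> levels [8 2 5 8 8]
Step 3: flows [0->2,2->1,3->2,4->2] -> levels [7 3 7 7 7]
Step 4: flows [0=2,2->1,2=3,2=4] -> levels [7 4 6 7 7]
Step 5: flows [0->2,2->1,3->2,4->2] -> levels [6 5 8 6 6]
Step 6: flows [2->0,2->1,2->3,2->4] -> levels [7 6 4 7 7]
Tank 2 first reaches <=4 at step 6

Answer: 6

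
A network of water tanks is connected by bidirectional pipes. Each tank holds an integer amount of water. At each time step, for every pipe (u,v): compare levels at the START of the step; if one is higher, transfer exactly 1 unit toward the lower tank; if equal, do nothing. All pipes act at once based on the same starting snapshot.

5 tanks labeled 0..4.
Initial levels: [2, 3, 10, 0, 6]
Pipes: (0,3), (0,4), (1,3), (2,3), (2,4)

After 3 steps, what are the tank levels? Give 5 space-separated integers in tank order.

Answer: 4 2 5 5 5

Derivation:
Step 1: flows [0->3,4->0,1->3,2->3,2->4] -> levels [2 2 8 3 6]
Step 2: flows [3->0,4->0,3->1,2->3,2->4] -> levels [4 3 6 2 6]
Step 3: flows [0->3,4->0,1->3,2->3,2=4] -> levels [4 2 5 5 5]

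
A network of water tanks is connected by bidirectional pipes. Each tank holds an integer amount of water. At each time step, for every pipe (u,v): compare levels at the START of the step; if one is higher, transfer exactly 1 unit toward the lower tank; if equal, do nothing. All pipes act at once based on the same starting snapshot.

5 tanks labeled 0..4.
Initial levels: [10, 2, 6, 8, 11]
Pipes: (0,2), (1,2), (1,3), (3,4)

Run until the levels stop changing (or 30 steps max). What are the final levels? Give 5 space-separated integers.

Answer: 8 8 6 7 8

Derivation:
Step 1: flows [0->2,2->1,3->1,4->3] -> levels [9 4 6 8 10]
Step 2: flows [0->2,2->1,3->1,4->3] -> levels [8 6 6 8 9]
Step 3: flows [0->2,1=2,3->1,4->3] -> levels [7 7 7 8 8]
Step 4: flows [0=2,1=2,3->1,3=4] -> levels [7 8 7 7 8]
Step 5: flows [0=2,1->2,1->3,4->3] -> levels [7 6 8 9 7]
Step 6: flows [2->0,2->1,3->1,3->4] -> levels [8 8 6 7 8]
Step 7: flows [0->2,1->2,1->3,4->3] -> levels [7 6 8 9 7]
  -> period-2 cycle: step 7 state = step 5 state; never stabilizes
  -> state at step 30: (30-5) mod 2 = 1, same as step 6 -> [8 8 6 7 8]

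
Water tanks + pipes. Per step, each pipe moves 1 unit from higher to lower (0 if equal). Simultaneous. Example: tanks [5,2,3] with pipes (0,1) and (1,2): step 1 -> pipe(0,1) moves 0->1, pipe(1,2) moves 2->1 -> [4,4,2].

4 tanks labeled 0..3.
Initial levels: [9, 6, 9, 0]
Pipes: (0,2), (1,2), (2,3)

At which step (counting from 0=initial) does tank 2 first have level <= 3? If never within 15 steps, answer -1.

Step 1: flows [0=2,2->1,2->3] -> levels [9 7 7 1]
Step 2: flows [0->2,1=2,2->3] -> levels [8 7 7 2]
Step 3: flows [0->2,1=2,2->3] -> levels [7 7 7 3]
Step 4: flows [0=2,1=2,2->3] -> levels [7 7 6 4]
Step 5: flows [0->2,1->2,2->3] -> levels [6 6 7 5]
Step 6: flows [2->0,2->1,2->3] -> levels [7 7 4 6]
Step 7: flows [0->2,1->2,3->2] -> levels [6 6 7 5]
  -> period-2 cycle (repeats step 5); tank 2 never drops to <=3
Tank 2 never reaches <=3 within 15 steps

Answer: -1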